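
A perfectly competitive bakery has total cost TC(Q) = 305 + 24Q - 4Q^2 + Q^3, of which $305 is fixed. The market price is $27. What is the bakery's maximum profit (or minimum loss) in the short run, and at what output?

AVC = 24 - 4Q + Q^2 has its minimum $20 at Q = 2; price $27 clears that bar, so the firm operates.
With MC = 24 - 8Q + 3Q^2, P = MC on the upward-sloping part at Q* = 3.
TR = 27·3 = 81. TC = 305 + 63 = 368. Profit = 81 − 368 = -$287.
Shutting down would mean losing the fixed cost of $305, so operating at a loss of $287 is better by $18.

Profit = -$287 at Q = 3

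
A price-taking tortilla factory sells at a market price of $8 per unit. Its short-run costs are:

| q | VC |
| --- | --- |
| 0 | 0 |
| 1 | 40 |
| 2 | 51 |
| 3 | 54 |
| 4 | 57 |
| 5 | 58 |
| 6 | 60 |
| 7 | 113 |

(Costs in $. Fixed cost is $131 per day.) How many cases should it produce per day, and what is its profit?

Compute π = P·q − TC at each output: q=0: -131; q=1: -163; q=2: -166; q=3: -161; q=4: -156; q=5: -149; q=6: -143; q=7: -188.
Profit is highest at q = 0. Equivalently, the lowest AVC in the table is 60/6 ≈ $10 at q = 6, and P = $8 falls below it — price never covers variable cost, so the firm shuts down and loses only its fixed cost.

q = 0 (shut down); profit = -$131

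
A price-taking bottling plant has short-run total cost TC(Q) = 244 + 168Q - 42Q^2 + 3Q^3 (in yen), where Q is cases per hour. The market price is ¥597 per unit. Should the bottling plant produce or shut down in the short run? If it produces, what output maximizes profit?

Produce at Q = 13

From TC, MC = TC'(Q) = 168 - 84Q + 9Q^2 and AVC = VC/Q = 168 - 42Q + 3Q^2.
AVC hits its minimum where MC = AVC, at Q = 7, giving min AVC = 168 - 42·7 + 3·7^2 = ¥21.
Since P = ¥597 ≥ min AVC = ¥21, price covers variable cost and the firm should produce.
Solving P = MC: -429 - 84Q + 9Q^2 = 0 ⇒ Q = -11/3 or 13. On the upward-sloping branch, Q* = 13.
Check: AVC at Q = 13 is ¥129 ≤ P, so revenue covers variable cost.
Profit = P·Q − TC = 597·13 − 1921 = ¥5840.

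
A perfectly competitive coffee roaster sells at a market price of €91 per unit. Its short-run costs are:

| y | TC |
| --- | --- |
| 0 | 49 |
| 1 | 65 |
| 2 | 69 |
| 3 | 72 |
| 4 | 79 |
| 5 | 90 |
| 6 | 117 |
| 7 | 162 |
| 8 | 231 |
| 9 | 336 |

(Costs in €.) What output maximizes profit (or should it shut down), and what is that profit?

y = 8; profit = €497

Profit at each row (π = 91y − TC): y=0: -49; y=1: 26; y=2: 113; y=3: 201; y=4: 285; y=5: 365; y=6: 429; y=7: 475; y=8: 497; y=9: 483.
Profit is maximized at y = 8. AVC there is 182/8 = €22.75 ≤ P, so producing beats shutting down (which would give -€49).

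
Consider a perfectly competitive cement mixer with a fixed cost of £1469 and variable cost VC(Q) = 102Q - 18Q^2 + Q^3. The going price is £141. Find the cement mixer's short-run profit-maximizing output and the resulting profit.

Profit = -£117 at Q = 13

AVC = 102 - 18Q + Q^2 has its minimum £21 at Q = 9; price £141 clears that bar, so the firm operates.
MC = 102 - 36Q + 3Q^2. Setting P = MC and taking the root on the rising branch gives Q* = 13.
TR = 141·13 = 1833. TC = 1469 + 481 = 1950. Profit = 1833 − 1950 = -£117.
That loss of £117 beats the £1469 the firm would lose by shutting down; producing recovers £1352 of fixed cost.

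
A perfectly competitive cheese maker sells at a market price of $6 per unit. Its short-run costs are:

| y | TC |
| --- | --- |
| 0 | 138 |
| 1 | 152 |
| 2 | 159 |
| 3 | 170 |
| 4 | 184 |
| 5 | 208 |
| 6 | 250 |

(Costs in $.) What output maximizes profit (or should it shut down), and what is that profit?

Tabulate TR − TC: y=0: -138; y=1: -146; y=2: -147; y=3: -152; y=4: -160; y=5: -178; y=6: -214.
Profit is highest at y = 0. Equivalently, the lowest AVC in the table is 21/2 ≈ $10.50 at y = 2, and P = $6 falls below it — price never covers variable cost, so the firm shuts down and loses only its fixed cost.

y = 0 (shut down); profit = -$138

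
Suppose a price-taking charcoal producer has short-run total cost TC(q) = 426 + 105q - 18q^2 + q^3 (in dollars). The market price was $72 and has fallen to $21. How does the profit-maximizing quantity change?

Output falls from 11 to 0 (the firm shuts down)

MC = 105 - 36q + 3q^2; the shutdown threshold is min AVC = $24 (at q = 9).
With P = $72 above the shutdown price, P = MC gives q = 11.
At P = $21 < min AVC = $24, price no longer covers variable cost at any output, so the firm shuts down: q = 0.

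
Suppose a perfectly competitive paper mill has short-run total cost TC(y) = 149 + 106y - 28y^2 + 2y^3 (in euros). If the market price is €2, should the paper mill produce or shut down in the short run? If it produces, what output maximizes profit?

Shut down

From TC, MC = TC'(y) = 106 - 56y + 6y^2 and AVC = VC/y = 106 - 28y + 2y^2.
AVC is minimized where dAVC/dy = -28 + 4y = 0, at y = 7; min AVC = 106 - 28·7 + 2·7^2 = €8.
With P < min AVC (€2 < €8), every unit sold adds to the loss.
The firm minimizes its loss by shutting down and losing only its fixed cost of €149.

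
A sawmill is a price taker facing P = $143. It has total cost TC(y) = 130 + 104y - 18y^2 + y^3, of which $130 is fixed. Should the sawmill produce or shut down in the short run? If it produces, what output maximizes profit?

Strip out fixed cost: VC = 104y - 18y^2 + y^3. Then AVC = 104 - 18y + y^2 and MC = 104 - 36y + 3y^2.
The AVC parabola has its vertex at y = 18/2 = 9, where AVC = 104 - 18·9 + 9^2 = $23.
P = $143 exceeds min AVC = $23, so the firm stays open.
Solving P = MC: -39 - 36y + 3y^2 = 0 ⇒ y = -1 or 13. On the upward-sloping branch, y* = 13.
Check: AVC at y = 13 is $39 ≤ P, so revenue covers variable cost.
Profit = P·y − TC = 143·13 − 637 = $1222.

Produce at y = 13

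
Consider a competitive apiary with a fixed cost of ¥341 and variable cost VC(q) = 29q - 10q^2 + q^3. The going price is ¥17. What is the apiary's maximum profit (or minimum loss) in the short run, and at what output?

AVC = 29 - 10q + q^2; min AVC = ¥4 at q = 5. Since P = ¥17 ≥ min AVC, the firm produces.
With MC = 29 - 20q + 3q^2, P = MC on the upward-sloping part at q* = 6.
TR = 17·6 = 102. TC = 341 + 30 = 371. Profit = 102 − 371 = -¥269.
That loss of ¥269 beats the ¥341 the firm would lose by shutting down; producing recovers ¥72 of fixed cost.

Profit = -¥269 at q = 6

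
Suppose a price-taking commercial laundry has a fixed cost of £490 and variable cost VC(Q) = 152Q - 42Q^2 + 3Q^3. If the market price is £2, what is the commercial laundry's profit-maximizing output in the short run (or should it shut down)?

Shut down

From TC, MC = TC'(Q) = 152 - 84Q + 9Q^2 and AVC = VC/Q = 152 - 42Q + 3Q^2.
AVC is minimized where dAVC/dQ = -42 + 6Q = 0, at Q = 7; min AVC = 152 - 42·7 + 3·7^2 = £5.
Since P = £2 < min AVC = £5, price fails to cover variable cost at any output.
Best response: produce nothing and absorb the £490 fixed cost.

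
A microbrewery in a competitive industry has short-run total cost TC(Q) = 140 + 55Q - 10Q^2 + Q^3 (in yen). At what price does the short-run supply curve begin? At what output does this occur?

Short-run supply begins at min AVC. From VC = 55Q - 10Q^2 + Q^3, AVC = 55 - 10Q + Q^2.
dAVC/dQ = -10 + 2Q = 0 gives Q = 5. min AVC = 55 - 10·5 + 5^2 = 30.
The firm shuts down for any P below ¥30.

¥30 per unit, at Q = 5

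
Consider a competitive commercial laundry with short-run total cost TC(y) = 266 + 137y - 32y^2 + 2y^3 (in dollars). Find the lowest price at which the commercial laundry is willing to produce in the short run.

$9 per unit

The shutdown price is the minimum of AVC. VC = 137y - 32y^2 + 2y^3, so AVC = 137 - 32y + 2y^2.
dAVC/dy = -32 + 4y = 0 gives y = 8. min AVC = 137 - 32·8 + 2·8^2 = 9.
For P < $9 the firm produces nothing.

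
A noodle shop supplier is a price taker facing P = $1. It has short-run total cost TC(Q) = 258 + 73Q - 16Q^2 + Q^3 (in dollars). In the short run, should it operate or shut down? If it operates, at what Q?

Shut down

From TC, MC = TC'(Q) = 73 - 32Q + 3Q^2 and AVC = VC/Q = 73 - 16Q + Q^2.
AVC is minimized where dAVC/dQ = -16 + 2Q = 0, at Q = 8; min AVC = 73 - 16·8 + 8^2 = $9.
Since P = $1 < min AVC = $9, price fails to cover variable cost at any output.
The firm minimizes its loss by shutting down and losing only its fixed cost of $258.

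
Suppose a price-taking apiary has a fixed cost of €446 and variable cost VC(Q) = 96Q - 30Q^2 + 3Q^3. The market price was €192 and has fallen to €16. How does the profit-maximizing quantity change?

AVC = 96 - 30Q + 3Q^2, minimized at Q = 5 where min AVC = €21. MC = 96 - 60Q + 9Q^2.
With P = €192 above the shutdown price, P = MC gives Q = 8.
At P = €16 < min AVC = €21, price no longer covers variable cost at any output, so the firm shuts down: Q = 0.

Output falls from 8 to 0 (the firm shuts down)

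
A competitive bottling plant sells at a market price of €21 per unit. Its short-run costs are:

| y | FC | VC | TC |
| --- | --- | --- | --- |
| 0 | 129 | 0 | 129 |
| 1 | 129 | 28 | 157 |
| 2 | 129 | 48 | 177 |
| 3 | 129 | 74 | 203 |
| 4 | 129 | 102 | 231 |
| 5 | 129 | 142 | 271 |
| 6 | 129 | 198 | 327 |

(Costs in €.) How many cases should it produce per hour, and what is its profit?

Compute π = P·y − TC at each output: y=0: -129; y=1: -136; y=2: -135; y=3: -140; y=4: -147; y=5: -166; y=6: -201.
Profit is highest at y = 0. Equivalently, the lowest AVC in the table is 48/2 ≈ €24 at y = 2, and P = €21 falls below it — price never covers variable cost, so the firm shuts down and loses only its fixed cost.

y = 0 (shut down); profit = -€129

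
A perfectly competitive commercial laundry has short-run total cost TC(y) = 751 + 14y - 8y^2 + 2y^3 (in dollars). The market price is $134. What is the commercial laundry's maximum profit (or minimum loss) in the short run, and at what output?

AVC = 14 - 8y + 2y^2; min AVC = $6 at y = 2. Since P = $134 ≥ min AVC, the firm produces.
With MC = 14 - 16y + 6y^2, P = MC on the upward-sloping part at y* = 6.
TR = 134·6 = 804. TC = 751 + 228 = 979. Profit = 804 − 979 = -$175.
By producing, the firm covers all variable cost plus $576 of fixed cost; shutting down would lose the full $751.

Profit = -$175 at y = 6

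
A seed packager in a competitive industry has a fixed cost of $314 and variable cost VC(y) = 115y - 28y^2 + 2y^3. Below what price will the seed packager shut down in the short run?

$17 per unit

Short-run supply begins at min AVC. From VC = 115y - 28y^2 + 2y^3, AVC = 115 - 28y + 2y^2.
dAVC/dy = -28 + 4y = 0 gives y = 7. min AVC = 115 - 28·7 + 2·7^2 = 17.
So the shutdown price is $17.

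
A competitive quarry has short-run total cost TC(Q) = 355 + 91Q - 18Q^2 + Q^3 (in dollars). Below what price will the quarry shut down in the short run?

Short-run supply begins at min AVC. From VC = 91Q - 18Q^2 + Q^3, AVC = 91 - 18Q + Q^2.
dAVC/dQ = -18 + 2Q = 0 gives Q = 9. min AVC = 91 - 18·9 + 9^2 = 10.
The firm shuts down for any P below $10.

$10 per unit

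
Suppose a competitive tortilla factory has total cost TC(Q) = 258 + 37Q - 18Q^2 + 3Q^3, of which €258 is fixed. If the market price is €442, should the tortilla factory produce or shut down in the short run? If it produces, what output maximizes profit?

Variable cost is VC = 37Q - 18Q^2 + 3Q^3, so AVC = VC/Q = 37 - 18Q + 3Q^2 and MC = dTC/dQ = 37 - 36Q + 9Q^2.
The AVC parabola has its vertex at Q = 18/6 = 3, where AVC = 37 - 18·3 + 3·3^2 = €10.
Since P = €442 ≥ min AVC = €10, price covers variable cost and the firm should produce.
P = MC gives -405 - 36Q + 9Q^2 = 0, with roots -5 and 9. Take the larger (rising MC): Q* = 9.
Check: AVC at Q = 9 is €118 ≤ P, so revenue covers variable cost.
Profit = P·Q − TC = 442·9 − 1320 = €2658.

Produce at Q = 9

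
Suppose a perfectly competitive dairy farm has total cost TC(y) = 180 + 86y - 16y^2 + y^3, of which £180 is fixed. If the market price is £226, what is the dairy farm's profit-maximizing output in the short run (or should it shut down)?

Produce at y = 14

From TC, MC = TC'(y) = 86 - 32y + 3y^2 and AVC = VC/y = 86 - 16y + y^2.
The AVC parabola has its vertex at y = 16/2 = 8, where AVC = 86 - 16·8 + 8^2 = £22.
P = £226 exceeds min AVC = £22, so the firm stays open.
Set P = MC: 226 = 86 - 32y + 3y^2 → -140 - 32y + 3y^2 = 0. The roots are y = -10/3 and y = 14; the profit-maximizing output is on the rising part of MC, so y* = 14.
Check: AVC at y = 14 is £58 ≤ P, so revenue covers variable cost.
Profit = P·y − TC = 226·14 − 992 = £2172.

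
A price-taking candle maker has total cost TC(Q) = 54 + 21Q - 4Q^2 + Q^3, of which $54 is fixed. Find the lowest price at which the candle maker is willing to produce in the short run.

The firm shuts down when price falls below the minimum of average variable cost. AVC = VC/Q = 21 - 4Q + Q^2.
dAVC/dQ = -4 + 2Q = 0 gives Q = 2. min AVC = 21 - 4·2 + 2^2 = 17.
For P < $17 the firm produces nothing.

$17 per unit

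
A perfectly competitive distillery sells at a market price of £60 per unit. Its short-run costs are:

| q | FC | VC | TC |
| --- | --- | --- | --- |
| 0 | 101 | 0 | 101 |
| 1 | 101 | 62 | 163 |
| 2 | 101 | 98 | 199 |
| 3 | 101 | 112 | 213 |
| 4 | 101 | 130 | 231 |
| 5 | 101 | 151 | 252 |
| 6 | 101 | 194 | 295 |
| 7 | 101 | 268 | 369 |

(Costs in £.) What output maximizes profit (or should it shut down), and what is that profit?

Compute π = P·q − TC at each output: q=0: -101; q=1: -103; q=2: -79; q=3: -33; q=4: 9; q=5: 48; q=6: 65; q=7: 51.
Profit is maximized at q = 6. AVC there is 194/6 = £32.33 ≤ P, so producing beats shutting down (which would give -£101).

q = 6; profit = £65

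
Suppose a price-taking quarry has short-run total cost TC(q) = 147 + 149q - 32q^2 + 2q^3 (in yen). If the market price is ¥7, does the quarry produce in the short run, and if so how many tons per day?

Shut down

Variable cost is VC = 149q - 32q^2 + 2q^3, so AVC = VC/q = 149 - 32q + 2q^2 and MC = dTC/dq = 149 - 64q + 6q^2.
The AVC parabola has its vertex at q = 32/4 = 8, where AVC = 149 - 32·8 + 2·8^2 = ¥21.
Since P = ¥7 < min AVC = ¥21, price fails to cover variable cost at any output.
Shutting down limits the loss to fixed cost, ¥147.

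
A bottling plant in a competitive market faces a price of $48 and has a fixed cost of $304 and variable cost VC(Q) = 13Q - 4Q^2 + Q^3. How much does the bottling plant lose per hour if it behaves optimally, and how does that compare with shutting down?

AVC = 13 - 4Q + Q^2 has its minimum $9 at Q = 2; price $48 clears that bar, so the firm operates.
MC = 13 - 8Q + 3Q^2. Setting P = MC and taking the root on the rising branch gives Q* = 5.
TR = 48·5 = 240. TC = 304 + 90 = 394. Profit = 240 − 394 = -$154.
By producing, the firm covers all variable cost plus $150 of fixed cost; shutting down would lose the full $304.

Profit = -$154 at Q = 5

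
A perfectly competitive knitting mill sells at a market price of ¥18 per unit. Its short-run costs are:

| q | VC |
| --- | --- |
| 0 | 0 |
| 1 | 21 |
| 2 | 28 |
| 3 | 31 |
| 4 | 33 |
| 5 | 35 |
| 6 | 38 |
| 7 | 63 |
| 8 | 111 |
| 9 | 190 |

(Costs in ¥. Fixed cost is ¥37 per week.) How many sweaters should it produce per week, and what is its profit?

Tabulate TR − TC: q=0: -37; q=1: -40; q=2: -29; q=3: -14; q=4: 2; q=5: 18; q=6: 33; q=7: 26; q=8: -4; q=9: -65.
Profit is maximized at q = 6. AVC there is 38/6 = ¥6.33 ≤ P, so producing beats shutting down (which would give -¥37).

q = 6; profit = ¥33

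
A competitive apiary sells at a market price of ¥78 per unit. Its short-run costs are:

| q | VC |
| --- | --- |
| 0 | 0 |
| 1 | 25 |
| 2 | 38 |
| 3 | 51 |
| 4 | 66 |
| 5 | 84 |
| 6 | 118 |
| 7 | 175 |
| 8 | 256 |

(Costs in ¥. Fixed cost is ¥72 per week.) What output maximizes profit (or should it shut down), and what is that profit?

q = 7; profit = ¥299

Tabulate TR − TC: q=0: -72; q=1: -19; q=2: 46; q=3: 111; q=4: 174; q=5: 234; q=6: 278; q=7: 299; q=8: 296.
Profit is maximized at q = 7. AVC there is 175/7 = ¥25 ≤ P, so producing beats shutting down (which would give -¥72).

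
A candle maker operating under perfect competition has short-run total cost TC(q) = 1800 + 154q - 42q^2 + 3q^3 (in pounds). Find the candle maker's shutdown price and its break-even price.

Shutdown price = £7; break-even price = £214

AVC = 154 - 42q + 3q^2; minimized at q = 7, giving min AVC = £7. That is the shutdown price.
ATC = 1800/q + 154 - 42q + 3q^2. Setting dATC/dq = −1800/q^2 − 42 + 6q = 0 gives q = 10 (since 6·10^3 − 42·10^2 = 1800).
min ATC = 1800/10 + 154 − 42·10 + 3·10^2 = £214. That is the break-even price.
Between these two prices the firm operates at a loss; above £214 it earns a profit.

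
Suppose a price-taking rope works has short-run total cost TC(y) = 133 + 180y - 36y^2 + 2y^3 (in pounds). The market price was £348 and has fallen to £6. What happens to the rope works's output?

Output falls from 14 to 0 (the firm shuts down)

MC = 180 - 72y + 6y^2; the shutdown threshold is min AVC = £18 (at y = 9).
At P = £348 ≥ min AVC, set P = MC on the rising branch: y = 14.
At P = £6 < min AVC = £18, price no longer covers variable cost at any output, so the firm shuts down: y = 0.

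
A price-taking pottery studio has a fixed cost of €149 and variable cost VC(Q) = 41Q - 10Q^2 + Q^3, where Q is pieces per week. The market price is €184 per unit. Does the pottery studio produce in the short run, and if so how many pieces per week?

From TC, MC = TC'(Q) = 41 - 20Q + 3Q^2 and AVC = VC/Q = 41 - 10Q + Q^2.
The AVC parabola has its vertex at Q = 10/2 = 5, where AVC = 41 - 10·5 + 5^2 = €16.
P = €184 exceeds min AVC = €16, so the firm stays open.
Solving P = MC: -143 - 20Q + 3Q^2 = 0 ⇒ Q = -13/3 or 11. On the upward-sloping branch, Q* = 11.
Check: AVC at Q = 11 is €52 ≤ P, so revenue covers variable cost.
Profit = P·Q − TC = 184·11 − 721 = €1303.

Produce at Q = 11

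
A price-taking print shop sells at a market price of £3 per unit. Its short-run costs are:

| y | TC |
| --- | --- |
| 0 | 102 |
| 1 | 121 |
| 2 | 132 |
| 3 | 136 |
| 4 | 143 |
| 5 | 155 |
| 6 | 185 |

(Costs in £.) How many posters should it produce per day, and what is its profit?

y = 0 (shut down); profit = -£102

Compute π = P·y − TC at each output: y=0: -102; y=1: -118; y=2: -126; y=3: -127; y=4: -131; y=5: -140; y=6: -167.
Profit is highest at y = 0. Equivalently, the lowest AVC in the table is 41/4 ≈ £10.25 at y = 4, and P = £3 falls below it — price never covers variable cost, so the firm shuts down and loses only its fixed cost.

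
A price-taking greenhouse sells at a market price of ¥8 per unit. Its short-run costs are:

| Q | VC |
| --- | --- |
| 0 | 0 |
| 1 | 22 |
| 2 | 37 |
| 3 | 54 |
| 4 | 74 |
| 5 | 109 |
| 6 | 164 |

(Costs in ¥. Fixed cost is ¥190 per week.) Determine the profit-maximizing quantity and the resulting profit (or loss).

Compute π = P·Q − TC at each output: Q=0: -190; Q=1: -204; Q=2: -211; Q=3: -220; Q=4: -232; Q=5: -259; Q=6: -306.
Profit is highest at Q = 0. Equivalently, the lowest AVC in the table is 54/3 ≈ ¥18 at Q = 3, and P = ¥8 falls below it — price never covers variable cost, so the firm shuts down and loses only its fixed cost.

Q = 0 (shut down); profit = -¥190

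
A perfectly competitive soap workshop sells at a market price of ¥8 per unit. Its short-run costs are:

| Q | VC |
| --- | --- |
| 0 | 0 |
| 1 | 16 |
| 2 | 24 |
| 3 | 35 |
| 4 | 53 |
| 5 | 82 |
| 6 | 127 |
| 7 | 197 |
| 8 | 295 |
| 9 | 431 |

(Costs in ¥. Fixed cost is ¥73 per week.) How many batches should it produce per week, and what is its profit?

Compute π = P·Q − TC at each output: Q=0: -73; Q=1: -81; Q=2: -81; Q=3: -84; Q=4: -94; Q=5: -115; Q=6: -152; Q=7: -214; Q=8: -304; Q=9: -432.
Profit is highest at Q = 0. Equivalently, the lowest AVC in the table is 35/3 ≈ ¥11.67 at Q = 3, and P = ¥8 falls below it — price never covers variable cost, so the firm shuts down and loses only its fixed cost.

Q = 0 (shut down); profit = -¥73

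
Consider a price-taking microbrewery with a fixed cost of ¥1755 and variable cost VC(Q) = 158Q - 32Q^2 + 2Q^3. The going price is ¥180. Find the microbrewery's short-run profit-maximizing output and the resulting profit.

Profit = -¥303 at Q = 11

AVC = 158 - 32Q + 2Q^2 has its minimum ¥30 at Q = 8; price ¥180 clears that bar, so the firm operates.
With MC = 158 - 64Q + 6Q^2, P = MC on the upward-sloping part at Q* = 11.
TR = 180·11 = 1980. TC = 1755 + 528 = 2283. Profit = 1980 − 2283 = -¥303.
That loss of ¥303 beats the ¥1755 the firm would lose by shutting down; producing recovers ¥1452 of fixed cost.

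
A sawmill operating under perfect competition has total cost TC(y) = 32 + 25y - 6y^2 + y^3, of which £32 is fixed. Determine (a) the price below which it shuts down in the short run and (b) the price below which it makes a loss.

Shutdown price = £16; break-even price = £25

Shutdown price = min AVC. AVC = 25 - 6y + y^2, with vertex at y = 3 and minimum £16.
ATC = 32/y + 25 - 6y + y^2. Setting dATC/dy = −32/y^2 − 6 + 2y = 0 gives y = 4 (since 2·4^3 − 6·4^2 = 32).
min ATC = 32/4 + 25 − 6·4 + 4^2 = £25. That is the break-even price.
For £16 ≤ P < £25 the firm produces at a loss; below £16 it shuts down.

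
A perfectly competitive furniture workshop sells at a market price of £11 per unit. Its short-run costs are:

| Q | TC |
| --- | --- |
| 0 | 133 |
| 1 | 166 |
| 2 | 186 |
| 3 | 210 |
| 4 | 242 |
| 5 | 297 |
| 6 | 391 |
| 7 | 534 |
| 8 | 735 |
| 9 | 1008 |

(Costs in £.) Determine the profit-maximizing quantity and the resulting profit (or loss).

Q = 0 (shut down); profit = -£133

Compute π = P·Q − TC at each output: Q=0: -133; Q=1: -155; Q=2: -164; Q=3: -177; Q=4: -198; Q=5: -242; Q=6: -325; Q=7: -457; Q=8: -647; Q=9: -909.
Profit is highest at Q = 0. Equivalently, the lowest AVC in the table is 77/3 ≈ £25.67 at Q = 3, and P = £11 falls below it — price never covers variable cost, so the firm shuts down and loses only its fixed cost.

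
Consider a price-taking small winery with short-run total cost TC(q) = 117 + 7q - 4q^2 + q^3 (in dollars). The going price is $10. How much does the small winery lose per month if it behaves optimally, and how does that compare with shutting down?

AVC = 7 - 4q + q^2; min AVC = $3 at q = 2. Since P = $10 ≥ min AVC, the firm produces.
MC = 7 - 8q + 3q^2. Setting P = MC and taking the root on the rising branch gives q* = 3.
TR = 10·3 = 30. TC = 117 + 12 = 129. Profit = 30 − 129 = -$99.
That loss of $99 beats the $117 the firm would lose by shutting down; producing recovers $18 of fixed cost.

Profit = -$99 at q = 3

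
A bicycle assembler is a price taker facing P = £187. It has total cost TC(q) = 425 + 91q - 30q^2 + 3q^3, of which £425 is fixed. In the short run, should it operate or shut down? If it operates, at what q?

Produce at q = 8

Strip out fixed cost: VC = 91q - 30q^2 + 3q^3. Then AVC = 91 - 30q + 3q^2 and MC = 91 - 60q + 9q^2.
AVC hits its minimum where MC = AVC, at q = 5, giving min AVC = 91 - 30·5 + 3·5^2 = £16.
P = £187 exceeds min AVC = £16, so the firm stays open.
Set P = MC: 187 = 91 - 60q + 9q^2 → -96 - 60q + 9q^2 = 0. The roots are q = -4/3 and q = 8; the profit-maximizing output is on the rising part of MC, so q* = 8.
Check: AVC at q = 8 is £43 ≤ P, so revenue covers variable cost.
Profit = P·q − TC = 187·8 − 769 = £727.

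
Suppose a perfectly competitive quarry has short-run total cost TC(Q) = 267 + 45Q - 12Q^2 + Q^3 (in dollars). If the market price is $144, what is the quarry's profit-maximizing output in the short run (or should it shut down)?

From TC, MC = TC'(Q) = 45 - 24Q + 3Q^2 and AVC = VC/Q = 45 - 12Q + Q^2.
AVC hits its minimum where MC = AVC, at Q = 6, giving min AVC = 45 - 12·6 + 6^2 = $9.
Because $144 ≥ $9, revenue can cover variable cost; the firm operates.
P = MC gives -99 - 24Q + 3Q^2 = 0, with roots -3 and 11. Take the larger (rising MC): Q* = 11.
Check: AVC at Q = 11 is $34 ≤ P, so revenue covers variable cost.
Profit = P·Q − TC = 144·11 − 641 = $943.

Produce at Q = 11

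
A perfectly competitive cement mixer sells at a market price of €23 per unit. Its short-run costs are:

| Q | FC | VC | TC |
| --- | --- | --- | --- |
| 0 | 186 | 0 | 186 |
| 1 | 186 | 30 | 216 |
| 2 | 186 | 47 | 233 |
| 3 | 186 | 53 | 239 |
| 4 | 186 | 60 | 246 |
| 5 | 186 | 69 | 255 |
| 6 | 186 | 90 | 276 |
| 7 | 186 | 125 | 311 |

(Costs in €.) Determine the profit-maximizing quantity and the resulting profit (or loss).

Compute π = P·Q − TC at each output: Q=0: -186; Q=1: -193; Q=2: -187; Q=3: -170; Q=4: -154; Q=5: -140; Q=6: -138; Q=7: -150.
Profit is maximized at Q = 6. AVC there is 90/6 = €15 ≤ P, so producing beats shutting down (which would give -€186).

Q = 6; profit = -€138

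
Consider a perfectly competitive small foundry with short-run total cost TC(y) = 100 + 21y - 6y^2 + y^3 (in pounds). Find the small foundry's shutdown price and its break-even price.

Shutdown price = £12; break-even price = £36

AVC = 21 - 6y + y^2; minimized at y = 3, giving min AVC = £12. That is the shutdown price.
ATC = 100/y + 21 - 6y + y^2. Setting dATC/dy = −100/y^2 − 6 + 2y = 0 gives y = 5 (since 2·5^3 − 6·5^2 = 100).
min ATC = 100/5 + 21 − 6·5 + 5^2 = £36. That is the break-even price.
For £12 ≤ P < £36 the firm produces at a loss; below £12 it shuts down.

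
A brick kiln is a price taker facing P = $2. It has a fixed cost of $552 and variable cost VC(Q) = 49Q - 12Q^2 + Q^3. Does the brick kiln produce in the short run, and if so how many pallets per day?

Variable cost is VC = 49Q - 12Q^2 + Q^3, so AVC = VC/Q = 49 - 12Q + Q^2 and MC = dTC/dQ = 49 - 24Q + 3Q^2.
AVC is minimized where dAVC/dQ = -12 + 2Q = 0, at Q = 6; min AVC = 49 - 12·6 + 6^2 = $13.
Since P = $2 < min AVC = $13, price fails to cover variable cost at any output.
Shutting down limits the loss to fixed cost, $552.

Shut down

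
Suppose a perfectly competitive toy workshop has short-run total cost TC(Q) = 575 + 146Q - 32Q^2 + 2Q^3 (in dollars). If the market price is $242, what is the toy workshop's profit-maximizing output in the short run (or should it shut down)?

Strip out fixed cost: VC = 146Q - 32Q^2 + 2Q^3. Then AVC = 146 - 32Q + 2Q^2 and MC = 146 - 64Q + 6Q^2.
AVC is minimized where dAVC/dQ = -32 + 4Q = 0, at Q = 8; min AVC = 146 - 32·8 + 2·8^2 = $18.
Since P = $242 ≥ min AVC = $18, price covers variable cost and the firm should produce.
Set P = MC: 242 = 146 - 64Q + 6Q^2 → -96 - 64Q + 6Q^2 = 0. The roots are Q = -4/3 and Q = 12; the profit-maximizing output is on the rising part of MC, so Q* = 12.
Check: AVC at Q = 12 is $50 ≤ P, so revenue covers variable cost.
Profit = P·Q − TC = 242·12 − 1175 = $1729.

Produce at Q = 12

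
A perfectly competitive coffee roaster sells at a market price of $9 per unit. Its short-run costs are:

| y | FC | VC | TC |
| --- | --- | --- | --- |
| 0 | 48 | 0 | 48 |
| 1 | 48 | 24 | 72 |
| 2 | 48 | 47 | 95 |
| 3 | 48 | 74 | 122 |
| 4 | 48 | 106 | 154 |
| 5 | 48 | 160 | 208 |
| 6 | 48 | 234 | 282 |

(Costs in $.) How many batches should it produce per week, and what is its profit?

Tabulate TR − TC: y=0: -48; y=1: -63; y=2: -77; y=3: -95; y=4: -118; y=5: -163; y=6: -228.
Profit is highest at y = 0. Equivalently, the lowest AVC in the table is 47/2 ≈ $23.50 at y = 2, and P = $9 falls below it — price never covers variable cost, so the firm shuts down and loses only its fixed cost.

y = 0 (shut down); profit = -$48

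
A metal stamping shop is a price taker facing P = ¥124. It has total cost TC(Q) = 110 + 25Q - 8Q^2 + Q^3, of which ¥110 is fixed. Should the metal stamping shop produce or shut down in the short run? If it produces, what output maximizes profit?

Produce at Q = 9

From TC, MC = TC'(Q) = 25 - 16Q + 3Q^2 and AVC = VC/Q = 25 - 8Q + Q^2.
AVC hits its minimum where MC = AVC, at Q = 4, giving min AVC = 25 - 8·4 + 4^2 = ¥9.
Since P = ¥124 ≥ min AVC = ¥9, price covers variable cost and the firm should produce.
Set P = MC: 124 = 25 - 16Q + 3Q^2 → -99 - 16Q + 3Q^2 = 0. The roots are Q = -11/3 and Q = 9; the profit-maximizing output is on the rising part of MC, so Q* = 9.
Check: AVC at Q = 9 is ¥34 ≤ P, so revenue covers variable cost.
Profit = P·Q − TC = 124·9 − 416 = ¥700.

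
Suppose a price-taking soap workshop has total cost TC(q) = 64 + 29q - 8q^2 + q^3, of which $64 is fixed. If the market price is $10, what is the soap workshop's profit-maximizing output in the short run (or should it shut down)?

Strip out fixed cost: VC = 29q - 8q^2 + q^3. Then AVC = 29 - 8q + q^2 and MC = 29 - 16q + 3q^2.
The AVC parabola has its vertex at q = 8/2 = 4, where AVC = 29 - 8·4 + 4^2 = $13.
With P < min AVC ($10 < $13), every unit sold adds to the loss.
Best response: produce nothing and absorb the $64 fixed cost.

Shut down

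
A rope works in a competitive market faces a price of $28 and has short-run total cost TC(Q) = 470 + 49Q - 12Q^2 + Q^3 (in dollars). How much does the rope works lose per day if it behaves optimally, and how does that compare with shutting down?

AVC = 49 - 12Q + Q^2 has its minimum $13 at Q = 6; price $28 clears that bar, so the firm operates.
MC = 49 - 24Q + 3Q^2. Setting P = MC and taking the root on the rising branch gives Q* = 7.
TR = 28·7 = 196. TC = 470 + 98 = 568. Profit = 196 − 568 = -$372.
That loss of $372 beats the $470 the firm would lose by shutting down; producing recovers $98 of fixed cost.

Profit = -$372 at Q = 7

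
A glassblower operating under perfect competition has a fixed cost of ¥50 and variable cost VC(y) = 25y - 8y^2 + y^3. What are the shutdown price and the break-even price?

Shutdown price = ¥9; break-even price = ¥20

AVC = 25 - 8y + y^2; minimized at y = 4, giving min AVC = ¥9. That is the shutdown price.
ATC = 50/y + 25 - 8y + y^2. Setting dATC/dy = −50/y^2 − 8 + 2y = 0 gives y = 5 (since 2·5^3 − 8·5^2 = 50).
min ATC = 50/5 + 25 − 8·5 + 5^2 = ¥20. That is the break-even price.
For ¥9 ≤ P < ¥20 the firm produces at a loss; below ¥9 it shuts down.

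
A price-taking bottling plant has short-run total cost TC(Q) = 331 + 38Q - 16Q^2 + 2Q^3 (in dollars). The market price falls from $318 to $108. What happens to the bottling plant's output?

AVC = 38 - 16Q + 2Q^2, minimized at Q = 4 where min AVC = $6. MC = 38 - 32Q + 6Q^2.
At P = $318 ≥ min AVC, set P = MC on the rising branch: Q = 10.
At P = $108 ≥ min AVC, set P = MC: Q = 7. The firm stays open but cuts output.

Output falls from 10 to 7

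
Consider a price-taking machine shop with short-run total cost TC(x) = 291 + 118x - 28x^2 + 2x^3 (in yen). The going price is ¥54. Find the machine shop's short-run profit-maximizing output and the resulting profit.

AVC = 118 - 28x + 2x^2 has its minimum ¥20 at x = 7; price ¥54 clears that bar, so the firm operates.
MC = 118 - 56x + 6x^2. Setting P = MC and taking the root on the rising branch gives x* = 8.
TR = 54·8 = 432. TC = 291 + 176 = 467. Profit = 432 − 467 = -¥35.
Shutting down would mean losing the fixed cost of ¥291, so operating at a loss of ¥35 is better by ¥256.

Profit = -¥35 at x = 8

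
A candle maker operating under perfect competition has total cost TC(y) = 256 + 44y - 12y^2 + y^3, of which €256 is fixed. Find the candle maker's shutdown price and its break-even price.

Shutdown price = €8; break-even price = €44

AVC = 44 - 12y + y^2; minimized at y = 6, giving min AVC = €8. That is the shutdown price.
ATC = 256/y + 44 - 12y + y^2. Setting dATC/dy = −256/y^2 − 12 + 2y = 0 gives y = 8 (since 2·8^3 − 12·8^2 = 256).
min ATC = 256/8 + 44 − 12·8 + 8^2 = €44. That is the break-even price.
For €8 ≤ P < €44 the firm produces at a loss; below €8 it shuts down.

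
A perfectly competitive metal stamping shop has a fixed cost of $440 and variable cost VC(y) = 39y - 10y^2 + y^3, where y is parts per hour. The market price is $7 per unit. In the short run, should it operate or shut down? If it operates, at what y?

Variable cost is VC = 39y - 10y^2 + y^3, so AVC = VC/y = 39 - 10y + y^2 and MC = dTC/dy = 39 - 20y + 3y^2.
AVC is minimized where dAVC/dy = -10 + 2y = 0, at y = 5; min AVC = 39 - 10·5 + 5^2 = $14.
Since P = $7 < min AVC = $14, price fails to cover variable cost at any output.
Shutting down limits the loss to fixed cost, $440.

Shut down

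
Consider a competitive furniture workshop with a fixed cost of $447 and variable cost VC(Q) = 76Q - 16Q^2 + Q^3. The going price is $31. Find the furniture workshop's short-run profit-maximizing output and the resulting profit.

Profit = -$285 at Q = 9

AVC = 76 - 16Q + Q^2 has its minimum $12 at Q = 8; price $31 clears that bar, so the firm operates.
With MC = 76 - 32Q + 3Q^2, P = MC on the upward-sloping part at Q* = 9.
TR = 31·9 = 279. TC = 447 + 117 = 564. Profit = 279 − 564 = -$285.
Shutting down would mean losing the fixed cost of $447, so operating at a loss of $285 is better by $162.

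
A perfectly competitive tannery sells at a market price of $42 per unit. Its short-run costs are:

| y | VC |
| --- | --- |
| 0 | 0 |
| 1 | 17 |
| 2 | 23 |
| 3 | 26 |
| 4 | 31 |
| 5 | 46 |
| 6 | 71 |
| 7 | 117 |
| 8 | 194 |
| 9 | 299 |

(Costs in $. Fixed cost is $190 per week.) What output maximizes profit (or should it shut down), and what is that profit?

Compute π = P·y − TC at each output: y=0: -190; y=1: -165; y=2: -129; y=3: -90; y=4: -53; y=5: -26; y=6: -9; y=7: -13; y=8: -48; y=9: -111.
Profit is maximized at y = 6. AVC there is 71/6 = $11.83 ≤ P, so producing beats shutting down (which would give -$190).

y = 6; profit = -$9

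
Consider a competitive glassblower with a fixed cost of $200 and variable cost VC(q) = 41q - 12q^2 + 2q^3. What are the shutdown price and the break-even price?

Shutdown price = $23; break-even price = $71

Shutdown price = min AVC. AVC = 41 - 12q + 2q^2, with vertex at q = 3 and minimum $23.
ATC = 200/q + 41 - 12q + 2q^2. Setting dATC/dq = −200/q^2 − 12 + 4q = 0 gives q = 5 (since 4·5^3 − 12·5^2 = 200).
min ATC = 200/5 + 41 − 12·5 + 2·5^2 = $71. That is the break-even price.
Between these two prices the firm operates at a loss; above $71 it earns a profit.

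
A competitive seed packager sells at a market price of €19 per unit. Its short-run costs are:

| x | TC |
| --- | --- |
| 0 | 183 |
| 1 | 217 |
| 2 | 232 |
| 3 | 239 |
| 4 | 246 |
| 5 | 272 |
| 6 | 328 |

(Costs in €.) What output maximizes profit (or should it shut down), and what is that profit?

Tabulate TR − TC: x=0: -183; x=1: -198; x=2: -194; x=3: -182; x=4: -170; x=5: -177; x=6: -214.
Profit is maximized at x = 4. AVC there is 63/4 = €15.75 ≤ P, so producing beats shutting down (which would give -€183).

x = 4; profit = -€170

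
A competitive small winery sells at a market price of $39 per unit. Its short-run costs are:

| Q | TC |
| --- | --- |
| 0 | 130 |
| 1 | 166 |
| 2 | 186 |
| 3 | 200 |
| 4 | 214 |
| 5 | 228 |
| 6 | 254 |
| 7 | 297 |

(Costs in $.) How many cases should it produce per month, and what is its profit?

Q = 6; profit = -$20

Tabulate TR − TC: Q=0: -130; Q=1: -127; Q=2: -108; Q=3: -83; Q=4: -58; Q=5: -33; Q=6: -20; Q=7: -24.
Profit is maximized at Q = 6. AVC there is 124/6 = $20.67 ≤ P, so producing beats shutting down (which would give -$130).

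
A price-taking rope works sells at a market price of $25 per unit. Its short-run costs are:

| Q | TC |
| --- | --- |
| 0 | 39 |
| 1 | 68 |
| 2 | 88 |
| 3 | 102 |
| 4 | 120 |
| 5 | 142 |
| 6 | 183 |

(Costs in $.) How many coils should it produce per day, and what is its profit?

Q = 5; profit = -$17

Tabulate TR − TC: Q=0: -39; Q=1: -43; Q=2: -38; Q=3: -27; Q=4: -20; Q=5: -17; Q=6: -33.
Profit is maximized at Q = 5. AVC there is 103/5 = $20.60 ≤ P, so producing beats shutting down (which would give -$39).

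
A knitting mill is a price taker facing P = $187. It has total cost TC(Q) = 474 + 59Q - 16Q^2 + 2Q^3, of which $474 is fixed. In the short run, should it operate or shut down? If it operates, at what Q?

Produce at Q = 8

From TC, MC = TC'(Q) = 59 - 32Q + 6Q^2 and AVC = VC/Q = 59 - 16Q + 2Q^2.
AVC is minimized where dAVC/dQ = -16 + 4Q = 0, at Q = 4; min AVC = 59 - 16·4 + 2·4^2 = $27.
P = $187 exceeds min AVC = $27, so the firm stays open.
Solving P = MC: -128 - 32Q + 6Q^2 = 0 ⇒ Q = -8/3 or 8. On the upward-sloping branch, Q* = 8.
Check: AVC at Q = 8 is $59 ≤ P, so revenue covers variable cost.
Profit = P·Q − TC = 187·8 − 946 = $550.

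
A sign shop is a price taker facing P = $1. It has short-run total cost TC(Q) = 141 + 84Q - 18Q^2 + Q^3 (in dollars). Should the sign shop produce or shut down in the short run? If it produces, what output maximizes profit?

Strip out fixed cost: VC = 84Q - 18Q^2 + Q^3. Then AVC = 84 - 18Q + Q^2 and MC = 84 - 36Q + 3Q^2.
AVC is minimized where dAVC/dQ = -18 + 2Q = 0, at Q = 9; min AVC = 84 - 18·9 + 9^2 = $3.
With P < min AVC ($1 < $3), every unit sold adds to the loss.
The firm minimizes its loss by shutting down and losing only its fixed cost of $141.

Shut down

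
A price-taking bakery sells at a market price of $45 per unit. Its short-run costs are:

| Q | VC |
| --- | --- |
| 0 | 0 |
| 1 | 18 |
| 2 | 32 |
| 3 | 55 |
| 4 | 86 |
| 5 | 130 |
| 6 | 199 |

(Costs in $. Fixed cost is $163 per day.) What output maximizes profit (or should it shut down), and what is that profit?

Compute π = P·Q − TC at each output: Q=0: -163; Q=1: -136; Q=2: -105; Q=3: -83; Q=4: -69; Q=5: -68; Q=6: -92.
Profit is maximized at Q = 5. AVC there is 130/5 = $26 ≤ P, so producing beats shutting down (which would give -$163).

Q = 5; profit = -$68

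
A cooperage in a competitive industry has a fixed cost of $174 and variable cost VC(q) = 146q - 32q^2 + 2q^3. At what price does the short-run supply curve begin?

$18 per unit

The firm shuts down when price falls below the minimum of average variable cost. AVC = VC/q = 146 - 32q + 2q^2.
At the minimum of AVC, MC = AVC. MC = 146 - 64q + 6q^2; setting MC = AVC gives 4q^2 - 32q = 0, so q = 8. min AVC = 18.
So the shutdown price is $18.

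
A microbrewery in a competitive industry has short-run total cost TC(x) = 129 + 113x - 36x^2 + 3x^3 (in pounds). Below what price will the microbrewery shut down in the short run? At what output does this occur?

Short-run supply begins at min AVC. From VC = 113x - 36x^2 + 3x^3, AVC = 113 - 36x + 3x^2.
dAVC/dx = -36 + 6x = 0 gives x = 6. min AVC = 113 - 36·6 + 3·6^2 = 5.
The firm shuts down for any P below £5.

£5 per unit, at x = 6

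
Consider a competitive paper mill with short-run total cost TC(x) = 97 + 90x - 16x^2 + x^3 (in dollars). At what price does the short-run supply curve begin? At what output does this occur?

Short-run supply begins at min AVC. From VC = 90x - 16x^2 + x^3, AVC = 90 - 16x + x^2.
dAVC/dx = -16 + 2x = 0 gives x = 8. min AVC = 90 - 16·8 + 8^2 = 26.
For P < $26 the firm produces nothing.

$26 per unit, at x = 8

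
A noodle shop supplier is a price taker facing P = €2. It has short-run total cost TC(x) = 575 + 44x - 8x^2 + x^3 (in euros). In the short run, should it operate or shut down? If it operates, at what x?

Shut down

Strip out fixed cost: VC = 44x - 8x^2 + x^3. Then AVC = 44 - 8x + x^2 and MC = 44 - 16x + 3x^2.
AVC is minimized where dAVC/dx = -8 + 2x = 0, at x = 4; min AVC = 44 - 8·4 + 4^2 = €28.
Since P = €2 < min AVC = €28, price fails to cover variable cost at any output.
The firm minimizes its loss by shutting down and losing only its fixed cost of €575.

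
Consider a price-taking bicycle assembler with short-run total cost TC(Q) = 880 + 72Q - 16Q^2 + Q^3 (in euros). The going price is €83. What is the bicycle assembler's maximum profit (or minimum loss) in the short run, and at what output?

Profit = -€154 at Q = 11

AVC = 72 - 16Q + Q^2 has its minimum €8 at Q = 8; price €83 clears that bar, so the firm operates.
With MC = 72 - 32Q + 3Q^2, P = MC on the upward-sloping part at Q* = 11.
TR = 83·11 = 913. TC = 880 + 187 = 1067. Profit = 913 − 1067 = -€154.
By producing, the firm covers all variable cost plus €726 of fixed cost; shutting down would lose the full €880.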